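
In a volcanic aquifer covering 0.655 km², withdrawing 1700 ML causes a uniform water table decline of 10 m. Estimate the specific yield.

Sy ≈ 0.26

A = 0.655 km² = 6.55 × 10^5 m²
ΔV = 1700 ML = 1.7 × 10^6 m³
Sy = ΔV / (A × Δh) = 1.7 × 10^6 m³ / (6.55 × 10^5 m² × 10 m) = 0.2595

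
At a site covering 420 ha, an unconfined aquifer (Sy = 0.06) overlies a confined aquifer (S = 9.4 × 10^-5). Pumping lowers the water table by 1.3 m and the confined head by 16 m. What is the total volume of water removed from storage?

A = 420 ha = 4.2 × 10^6 m²
Unconfined: ΔV_u = Sy × A × Δh_u = 0.06 × 4.2 × 10^6 × 1.3 = 3.276 × 10^5 m³
Confined: ΔV_c = S × A × Δh_c = 9.4 × 10^-5 × 4.2 × 10^6 × 16 = 6317 m³
Total ΔV = 3.276 × 10^5 + 6317 = 3.339 × 10^5 m³

ΔV ≈ 3.34 × 10^5 m³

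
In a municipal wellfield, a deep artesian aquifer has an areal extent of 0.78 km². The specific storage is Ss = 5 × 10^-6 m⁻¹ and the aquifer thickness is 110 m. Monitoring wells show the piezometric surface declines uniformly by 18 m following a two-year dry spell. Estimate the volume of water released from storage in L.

S = Ss × b = 5 × 10^-6 m⁻¹ × 110 m = 5.5 × 10^-4
A = 0.78 km² = 7.8 × 10^5 m²
ΔV = S × A × Δh = 5.5 × 10^-4 × 7.8 × 10^5 m² × 18 m = 7722 m³
ΔV = 7722 m³ = 7.722 × 10^6 L

ΔV ≈ 7.72 × 10^6 L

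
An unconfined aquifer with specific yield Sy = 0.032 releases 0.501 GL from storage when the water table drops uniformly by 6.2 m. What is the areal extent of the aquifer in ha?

A ≈ 253 ha

ΔV = 0.501 GL = 5.01 × 10^5 m³
A = ΔV / (Sy × Δh) = 5.01 × 10^5 / (0.032 × 6.2) = 2.525 × 10^6 m²
A = 2.525 × 10^6 m² = 252.5 ha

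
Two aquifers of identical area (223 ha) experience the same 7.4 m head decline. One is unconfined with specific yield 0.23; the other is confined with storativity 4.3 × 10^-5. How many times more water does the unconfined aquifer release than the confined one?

A = 223 ha = 2.23 × 10^6 m²
Unconfined: ΔV_u = Sy × A × Δh = 0.23 × 2.23 × 10^6 × 7.4 = 3.795 × 10^6 m³
Confined: ΔV_c = S × A × Δh = 4.3 × 10^-5 × 2.23 × 10^6 × 7.4 = 709.6 m³
Ratio = ΔV_u / ΔV_c = Sy / S = 0.23 / 4.3 × 10^-5 = 5349

ΔV_u / ΔV_c ≈ 5350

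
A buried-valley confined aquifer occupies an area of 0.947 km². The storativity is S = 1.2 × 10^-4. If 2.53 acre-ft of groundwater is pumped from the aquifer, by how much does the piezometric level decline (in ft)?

Δh ≈ 90.1 ft

A = 0.947 km² = 9.47 × 10^5 m²
ΔV = 2.53 acre-ft = 3121 m³
Δh = ΔV / (S × A) = 3121 m³ / (1.2 × 10^-4 × 9.47 × 10^5 m²) = 27.46 m
Δh = 27.46 m = 90.1 ft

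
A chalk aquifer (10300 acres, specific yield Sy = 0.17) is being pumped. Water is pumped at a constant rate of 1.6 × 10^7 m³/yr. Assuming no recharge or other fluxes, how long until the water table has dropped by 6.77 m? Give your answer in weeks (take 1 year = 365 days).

A = 10300 acres = 4.168 × 10^7 m²
ΔV = Sy × A × Δh = 0.17 × 4.168 × 10^7 × 6.77 = 4.797 × 10^7 m³
Q = 1.6 × 10^7 m³/yr = 43840 m³/d
t = ΔV / Q = 4.797 × 10^7 m³ / 43840 m³/d = 1094 d
t = 1094 d ≈ 156.3 weeks

t ≈ 156 weeks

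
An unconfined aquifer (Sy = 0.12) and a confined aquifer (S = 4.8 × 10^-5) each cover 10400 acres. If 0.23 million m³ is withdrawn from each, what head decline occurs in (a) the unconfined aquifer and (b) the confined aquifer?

A = 10400 acres = 4.209 × 10^7 m²
ΔV = 0.23 million m³ = 2.3 × 10^5 m³
Unconfined: Δh_u = ΔV/(Sy·A) = 2.3 × 10^5/(0.12 × 4.209 × 10^7) = 0.04554 m
Confined: Δh_c = ΔV/(S·A) = 2.3 × 10^5/(4.8 × 10^-5 × 4.209 × 10^7) = 113.9 m

Δh_u ≈ 0.0455 m; Δh_c ≈ 114 m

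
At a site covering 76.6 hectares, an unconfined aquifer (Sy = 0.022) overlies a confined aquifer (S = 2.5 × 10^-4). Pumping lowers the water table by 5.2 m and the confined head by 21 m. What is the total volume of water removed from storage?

A = 76.6 hectares = 7.66 × 10^5 m²
Unconfined: ΔV_u = Sy × A × Δh_u = 0.022 × 7.66 × 10^5 × 5.2 = 87630 m³
Confined: ΔV_c = S × A × Δh_c = 2.5 × 10^-4 × 7.66 × 10^5 × 21 = 4022 m³
Total ΔV = 87630 + 4022 = 91650 m³

ΔV ≈ 91700 m³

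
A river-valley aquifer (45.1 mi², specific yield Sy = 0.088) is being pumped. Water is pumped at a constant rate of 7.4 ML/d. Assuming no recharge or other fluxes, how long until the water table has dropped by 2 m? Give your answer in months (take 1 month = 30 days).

A = 45.1 mi² = 1.168 × 10^8 m²
ΔV = Sy × A × Δh = 0.088 × 1.168 × 10^8 × 2 = 2.056 × 10^7 m³
Q = 7.4 ML/d = 7400 m³/d
t = ΔV / Q = 2.056 × 10^7 m³ / 7400 m³/d = 2778 d
t = 2778 d ≈ 92.6 months

t ≈ 92.6 months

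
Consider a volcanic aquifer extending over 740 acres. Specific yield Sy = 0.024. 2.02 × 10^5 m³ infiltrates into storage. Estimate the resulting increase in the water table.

Δh ≈ 2.81 m

A = 740 acres = 2.995 × 10^6 m²
Δh = ΔV / (Sy × A) = 2.02 × 10^5 m³ / (0.024 × 2.995 × 10^6 m²) = 2.811 m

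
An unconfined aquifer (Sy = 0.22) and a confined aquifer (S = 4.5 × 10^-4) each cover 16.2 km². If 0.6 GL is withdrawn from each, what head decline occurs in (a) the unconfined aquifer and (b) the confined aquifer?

A = 16.2 km² = 1.62 × 10^7 m²
ΔV = 0.6 GL = 6 × 10^5 m³
Unconfined: Δh_u = ΔV/(Sy·A) = 6 × 10^5/(0.22 × 1.62 × 10^7) = 0.1684 m
Confined: Δh_c = ΔV/(S·A) = 6 × 10^5/(4.5 × 10^-4 × 1.62 × 10^7) = 82.3 m

Δh_u ≈ 0.168 m; Δh_c ≈ 82.3 m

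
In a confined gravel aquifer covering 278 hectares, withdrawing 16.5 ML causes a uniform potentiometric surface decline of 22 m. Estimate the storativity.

S ≈ 2.7 × 10^-4

A = 278 hectares = 2.78 × 10^6 m²
ΔV = 16.5 ML = 16500 m³
S = ΔV / (A × Δh) = 16500 m³ / (2.78 × 10^6 m² × 22 m) = 2.698 × 10^-4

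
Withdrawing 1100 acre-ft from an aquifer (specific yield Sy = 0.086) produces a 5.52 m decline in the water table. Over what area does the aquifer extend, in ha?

A ≈ 286 ha

ΔV = 1100 acre-ft = 1.357 × 10^6 m³
A = ΔV / (Sy × Δh) = 1.357 × 10^6 / (0.086 × 5.52) = 2.858 × 10^6 m²
A = 2.858 × 10^6 m² = 285.8 ha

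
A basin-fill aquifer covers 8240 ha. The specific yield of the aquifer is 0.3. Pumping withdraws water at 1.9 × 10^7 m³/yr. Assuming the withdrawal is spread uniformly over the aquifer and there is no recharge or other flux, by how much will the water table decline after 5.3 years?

Δh ≈ 4.07 m

A = 8240 ha = 8.24 × 10^7 m²
Q = 1.9 × 10^7 m³/yr = 52050 m³/d
t = 5.3 years = 1934 d
ΔV = Q × t = 52050 m³/d × 1934 d = 1.007 × 10^8 m³
Δh = ΔV / (Sy × A) = 1.007 × 10^8 / (0.3 × 8.24 × 10^7) = 4.074 m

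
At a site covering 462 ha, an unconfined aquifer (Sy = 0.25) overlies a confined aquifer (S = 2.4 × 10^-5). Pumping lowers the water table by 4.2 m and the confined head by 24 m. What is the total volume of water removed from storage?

A = 462 ha = 4.62 × 10^6 m²
Unconfined: ΔV_u = Sy × A × Δh_u = 0.25 × 4.62 × 10^6 × 4.2 = 4.851 × 10^6 m³
Confined: ΔV_c = S × A × Δh_c = 2.4 × 10^-5 × 4.62 × 10^6 × 24 = 2661 m³
Total ΔV = 4.851 × 10^6 + 2661 = 4.854 × 10^6 m³

ΔV ≈ 4.85 × 10^6 m³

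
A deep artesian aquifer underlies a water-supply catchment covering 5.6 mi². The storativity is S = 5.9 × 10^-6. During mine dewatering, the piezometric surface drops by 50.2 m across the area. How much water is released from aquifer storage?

ΔV ≈ 4300 m³

A = 5.6 mi² = 1.45 × 10^7 m²
ΔV = S × A × Δh = 5.9 × 10^-6 × 1.45 × 10^7 m² × 50.2 m = 4296 m³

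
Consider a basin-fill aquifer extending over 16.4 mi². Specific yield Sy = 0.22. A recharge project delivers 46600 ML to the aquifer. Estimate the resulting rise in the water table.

Δh ≈ 4.99 m

A = 16.4 mi² = 4.248 × 10^7 m²
ΔV = 46600 ML = 4.66 × 10^7 m³
Δh = ΔV / (Sy × A) = 4.66 × 10^7 m³ / (0.22 × 4.248 × 10^7 m²) = 4.987 m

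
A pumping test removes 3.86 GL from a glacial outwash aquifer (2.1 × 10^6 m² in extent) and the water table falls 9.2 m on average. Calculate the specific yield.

ΔV = 3.86 GL = 3.86 × 10^6 m³
Sy = ΔV / (A × Δh) = 3.86 × 10^6 m³ / (2.1 × 10^6 m² × 9.2 m) = 0.1998

Sy ≈ 0.2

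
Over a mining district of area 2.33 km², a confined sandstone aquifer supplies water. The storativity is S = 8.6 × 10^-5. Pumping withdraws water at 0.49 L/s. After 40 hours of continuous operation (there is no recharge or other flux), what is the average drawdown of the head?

A = 2.33 km² = 2.33 × 10^6 m²
Q = 0.49 L/s = 42.34 m³/d
t = 40 hours = 1.667 d
ΔV = Q × t = 42.34 m³/d × 1.667 d = 70.56 m³
Δh = ΔV / (S × A) = 70.56 / (8.6 × 10^-5 × 2.33 × 10^6) = 0.3521 m

Δh ≈ 0.352 m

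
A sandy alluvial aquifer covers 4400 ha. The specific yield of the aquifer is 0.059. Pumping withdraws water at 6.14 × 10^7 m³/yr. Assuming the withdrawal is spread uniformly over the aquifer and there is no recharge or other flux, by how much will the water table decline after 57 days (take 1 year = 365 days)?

A = 4400 ha = 4.4 × 10^7 m²
Q = 6.14 × 10^7 m³/yr = 1.682 × 10^5 m³/d
ΔV = Q × t = 1.682 × 10^5 m³/d × 57 d = 9.588 × 10^6 m³
Δh = ΔV / (Sy × A) = 9.588 × 10^6 / (0.059 × 4.4 × 10^7) = 3.694 m

Δh ≈ 3.69 m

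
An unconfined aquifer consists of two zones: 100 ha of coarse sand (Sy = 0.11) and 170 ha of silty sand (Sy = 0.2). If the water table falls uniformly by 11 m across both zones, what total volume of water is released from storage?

A₁ = 100 ha = 1 × 10^6 m²; A₂ = 170 ha = 1.7 × 10^6 m²
ΔV₁ = 0.11 × 1 × 10^6 × 11 = 1.21 × 10^6 m³
ΔV₂ = 0.2 × 1.7 × 10^6 × 11 = 3.74 × 10^6 m³
ΔV = ΔV₁ + ΔV₂ = 4.95 × 10^6 m³

ΔV ≈ 4.95 × 10^6 m³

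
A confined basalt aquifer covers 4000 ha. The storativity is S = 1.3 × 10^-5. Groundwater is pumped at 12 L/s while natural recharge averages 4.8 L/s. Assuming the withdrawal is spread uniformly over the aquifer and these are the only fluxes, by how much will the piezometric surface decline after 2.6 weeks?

Δh ≈ 21.8 m

A = 4000 ha = 4 × 10^7 m²
Net abstraction = 12 − 4.8 = 7.2 L/s
Q_net = 7.2 L/s = 622.1 m³/d
t = 2.6 weeks = 18.2 d
ΔV = Q × t = 622.1 m³/d × 18.2 d = 11320 m³
Δh = ΔV / (S × A) = 11320 / (1.3 × 10^-5 × 4 × 10^7) = 21.77 m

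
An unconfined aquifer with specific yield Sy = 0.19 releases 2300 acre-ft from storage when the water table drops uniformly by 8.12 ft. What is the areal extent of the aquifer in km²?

Δh = 8.12 ft = 2.475 m
ΔV = 2300 acre-ft = 2.837 × 10^6 m³
A = ΔV / (Sy × Δh) = 2.837 × 10^6 / (0.19 × 2.475) = 6.033 × 10^6 m²
A = 6.033 × 10^6 m² = 6.033 km²

A ≈ 6.03 km²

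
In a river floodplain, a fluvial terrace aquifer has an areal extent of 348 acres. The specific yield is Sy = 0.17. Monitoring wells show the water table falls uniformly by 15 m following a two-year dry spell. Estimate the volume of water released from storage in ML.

A = 348 acres = 1.408 × 10^6 m²
ΔV = Sy × A × Δh = 0.17 × 1.408 × 10^6 m² × 15 m = 3.591 × 10^6 m³
ΔV = 3.591 × 10^6 m³ = 3591 ML

ΔV ≈ 3590 ML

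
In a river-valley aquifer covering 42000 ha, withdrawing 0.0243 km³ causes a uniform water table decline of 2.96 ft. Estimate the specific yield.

A = 42000 ha = 4.2 × 10^8 m²
Δh = 2.96 ft = 0.9022 m
ΔV = 0.0243 km³ = 2.43 × 10^7 m³
Sy = ΔV / (A × Δh) = 2.43 × 10^7 m³ / (4.2 × 10^8 m² × 0.9022 m) = 0.06413

Sy ≈ 0.064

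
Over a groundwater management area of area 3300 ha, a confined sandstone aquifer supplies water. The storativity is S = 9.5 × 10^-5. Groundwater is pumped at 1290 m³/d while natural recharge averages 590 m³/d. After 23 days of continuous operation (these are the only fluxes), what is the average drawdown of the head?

A = 3300 ha = 3.3 × 10^7 m²
Net abstraction = 1290 − 590 = 700 m³/d
ΔV = Q × t = 700 m³/d × 23 d = 16100 m³
Δh = ΔV / (S × A) = 16100 / (9.5 × 10^-5 × 3.3 × 10^7) = 5.136 m

Δh ≈ 5.14 m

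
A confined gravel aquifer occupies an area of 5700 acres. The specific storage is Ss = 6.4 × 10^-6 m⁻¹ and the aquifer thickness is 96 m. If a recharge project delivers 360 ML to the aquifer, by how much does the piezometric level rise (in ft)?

Δh ≈ 83.3 ft

S = Ss × b = 6.4 × 10^-6 m⁻¹ × 96 m = 6.144 × 10^-4
A = 5700 acres = 2.307 × 10^7 m²
ΔV = 360 ML = 3.6 × 10^5 m³
Δh = ΔV / (S × A) = 3.6 × 10^5 m³ / (6.144 × 10^-4 × 2.307 × 10^7 m²) = 25.4 m
Δh = 25.4 m = 83.34 ft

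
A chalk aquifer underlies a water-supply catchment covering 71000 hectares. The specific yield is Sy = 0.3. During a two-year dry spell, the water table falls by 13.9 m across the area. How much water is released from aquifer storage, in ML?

A = 71000 hectares = 7.1 × 10^8 m²
ΔV = Sy × A × Δh = 0.3 × 7.1 × 10^8 m² × 13.9 m = 2.961 × 10^9 m³
ΔV = 2.961 × 10^9 m³ = 2.961 × 10^6 ML

ΔV ≈ 2.96 × 10^6 ML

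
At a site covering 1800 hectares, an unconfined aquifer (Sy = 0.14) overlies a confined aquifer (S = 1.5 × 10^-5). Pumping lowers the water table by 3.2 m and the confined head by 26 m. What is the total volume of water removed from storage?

ΔV ≈ 8.07 × 10^6 m³

A = 1800 hectares = 1.8 × 10^7 m²
Unconfined: ΔV_u = Sy × A × Δh_u = 0.14 × 1.8 × 10^7 × 3.2 = 8.064 × 10^6 m³
Confined: ΔV_c = S × A × Δh_c = 1.5 × 10^-5 × 1.8 × 10^7 × 26 = 7020 m³
Total ΔV = 8.064 × 10^6 + 7020 = 8.071 × 10^6 m³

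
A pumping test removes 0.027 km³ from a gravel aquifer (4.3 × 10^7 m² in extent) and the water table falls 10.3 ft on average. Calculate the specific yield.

Δh = 10.3 ft = 3.139 m
ΔV = 0.027 km³ = 2.7 × 10^7 m³
Sy = ΔV / (A × Δh) = 2.7 × 10^7 m³ / (4.3 × 10^7 m² × 3.139 m) = 0.2

Sy ≈ 0.2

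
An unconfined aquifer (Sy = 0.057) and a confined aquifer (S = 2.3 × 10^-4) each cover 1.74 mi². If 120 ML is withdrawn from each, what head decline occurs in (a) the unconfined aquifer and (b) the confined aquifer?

Δh_u ≈ 0.467 m; Δh_c ≈ 116 m

A = 1.74 mi² = 4.507 × 10^6 m²
ΔV = 120 ML = 1.2 × 10^5 m³
Unconfined: Δh_u = ΔV/(Sy·A) = 1.2 × 10^5/(0.057 × 4.507 × 10^6) = 0.4672 m
Confined: Δh_c = ΔV/(S·A) = 1.2 × 10^5/(2.3 × 10^-4 × 4.507 × 10^6) = 115.8 m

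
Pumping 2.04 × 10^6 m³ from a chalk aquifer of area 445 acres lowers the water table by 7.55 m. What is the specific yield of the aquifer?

Sy ≈ 0.15

A = 445 acres = 1.801 × 10^6 m²
Sy = ΔV / (A × Δh) = 2.04 × 10^6 m³ / (1.801 × 10^6 m² × 7.55 m) = 0.15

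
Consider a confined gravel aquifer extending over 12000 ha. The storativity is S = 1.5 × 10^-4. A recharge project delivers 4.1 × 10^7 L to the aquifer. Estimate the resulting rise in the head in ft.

Δh ≈ 7.47 ft

A = 12000 ha = 1.2 × 10^8 m²
ΔV = 4.1 × 10^7 L = 41000 m³
Δh = ΔV / (S × A) = 41000 m³ / (1.5 × 10^-4 × 1.2 × 10^8 m²) = 2.278 m
Δh = 2.278 m = 7.473 ft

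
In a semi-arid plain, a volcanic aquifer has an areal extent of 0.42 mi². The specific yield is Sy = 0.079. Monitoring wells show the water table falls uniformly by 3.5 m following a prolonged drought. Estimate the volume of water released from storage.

ΔV ≈ 3.01 × 10^5 m³

A = 0.42 mi² = 1.088 × 10^6 m²
ΔV = Sy × A × Δh = 0.079 × 1.088 × 10^6 m² × 3.5 m = 3.008 × 10^5 m³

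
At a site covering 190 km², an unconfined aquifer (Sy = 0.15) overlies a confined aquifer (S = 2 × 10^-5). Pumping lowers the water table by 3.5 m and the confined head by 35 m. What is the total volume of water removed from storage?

ΔV ≈ 9.99 × 10^7 m³

A = 190 km² = 1.9 × 10^8 m²
Unconfined: ΔV_u = Sy × A × Δh_u = 0.15 × 1.9 × 10^8 × 3.5 = 9.975 × 10^7 m³
Confined: ΔV_c = S × A × Δh_c = 2 × 10^-5 × 1.9 × 10^8 × 35 = 1.33 × 10^5 m³
Total ΔV = 9.975 × 10^7 + 1.33 × 10^5 = 9.988 × 10^7 m³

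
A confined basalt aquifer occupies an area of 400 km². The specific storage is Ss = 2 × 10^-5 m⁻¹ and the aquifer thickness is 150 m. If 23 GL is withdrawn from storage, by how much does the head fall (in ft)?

Δh ≈ 62.9 ft

S = Ss × b = 2 × 10^-5 m⁻¹ × 150 m = 3 × 10^-3
A = 400 km² = 4 × 10^8 m²
ΔV = 23 GL = 2.3 × 10^7 m³
Δh = ΔV / (S × A) = 2.3 × 10^7 m³ / (0.003 × 4 × 10^8 m²) = 19.17 m
Δh = 19.17 m = 62.88 ft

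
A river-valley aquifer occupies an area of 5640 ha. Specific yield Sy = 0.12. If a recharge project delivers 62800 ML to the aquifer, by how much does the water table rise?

Δh ≈ 9.28 m

A = 5640 ha = 5.64 × 10^7 m²
ΔV = 62800 ML = 6.28 × 10^7 m³
Δh = ΔV / (Sy × A) = 6.28 × 10^7 m³ / (0.12 × 5.64 × 10^7 m²) = 9.279 m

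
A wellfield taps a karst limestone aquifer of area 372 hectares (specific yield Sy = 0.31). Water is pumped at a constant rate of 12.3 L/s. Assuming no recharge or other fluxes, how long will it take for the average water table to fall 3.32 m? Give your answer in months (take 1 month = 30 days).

t ≈ 120 months

A = 372 hectares = 3.72 × 10^6 m²
ΔV = Sy × A × Δh = 0.31 × 3.72 × 10^6 × 3.32 = 3.829 × 10^6 m³
Q = 12.3 L/s = 1063 m³/d
t = ΔV / Q = 3.829 × 10^6 m³ / 1063 m³/d = 3603 d
t = 3603 d ≈ 120.1 months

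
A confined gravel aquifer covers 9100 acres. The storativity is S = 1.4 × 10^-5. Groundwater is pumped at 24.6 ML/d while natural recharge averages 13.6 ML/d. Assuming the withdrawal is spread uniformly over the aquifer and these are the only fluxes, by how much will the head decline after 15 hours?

Δh ≈ 13.3 m

A = 9100 acres = 3.683 × 10^7 m²
Net abstraction = 24.6 − 13.6 = 11 ML/d
Q_net = 11 ML/d = 11000 m³/d
t = 15 hours = 0.625 d
ΔV = Q × t = 11000 m³/d × 0.625 d = 6875 m³
Δh = ΔV / (S × A) = 6875 / (1.4 × 10^-5 × 3.683 × 10^7) = 13.33 m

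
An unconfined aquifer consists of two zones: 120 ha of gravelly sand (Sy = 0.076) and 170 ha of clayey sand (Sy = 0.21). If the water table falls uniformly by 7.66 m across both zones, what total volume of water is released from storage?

ΔV ≈ 3.43 × 10^6 m³

A₁ = 120 ha = 1.2 × 10^6 m²; A₂ = 170 ha = 1.7 × 10^6 m²
ΔV₁ = 0.076 × 1.2 × 10^6 × 7.66 = 6.986 × 10^5 m³
ΔV₂ = 0.21 × 1.7 × 10^6 × 7.66 = 2.735 × 10^6 m³
ΔV = ΔV₁ + ΔV₂ = 3.433 × 10^6 m³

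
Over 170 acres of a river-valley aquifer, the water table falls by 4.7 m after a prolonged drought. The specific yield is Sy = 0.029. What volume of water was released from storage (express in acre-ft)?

ΔV ≈ 76 acre-ft

A = 170 acres = 6.88 × 10^5 m²
ΔV = Sy × A × Δh = 0.029 × 6.88 × 10^5 m² × 4.7 m = 93770 m³
ΔV = 93770 m³ = 76.02 acre-ft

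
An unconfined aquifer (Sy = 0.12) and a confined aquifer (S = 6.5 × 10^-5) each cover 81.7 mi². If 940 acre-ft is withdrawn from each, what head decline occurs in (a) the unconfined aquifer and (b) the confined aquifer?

A = 81.7 mi² = 2.116 × 10^8 m²
ΔV = 940 acre-ft = 1.159 × 10^6 m³
Unconfined: Δh_u = ΔV/(Sy·A) = 1.159 × 10^6/(0.12 × 2.116 × 10^8) = 0.04566 m
Confined: Δh_c = ΔV/(S·A) = 1.159 × 10^6/(6.5 × 10^-5 × 2.116 × 10^8) = 84.3 m

Δh_u ≈ 0.0457 m; Δh_c ≈ 84.3 m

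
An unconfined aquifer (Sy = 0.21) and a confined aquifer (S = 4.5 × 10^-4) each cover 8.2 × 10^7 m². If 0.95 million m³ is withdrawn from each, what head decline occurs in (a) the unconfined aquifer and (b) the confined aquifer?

ΔV = 0.95 million m³ = 9.5 × 10^5 m³
Unconfined: Δh_u = ΔV/(Sy·A) = 9.5 × 10^5/(0.21 × 8.2 × 10^7) = 0.05517 m
Confined: Δh_c = ΔV/(S·A) = 9.5 × 10^5/(4.5 × 10^-4 × 8.2 × 10^7) = 25.75 m

Δh_u ≈ 0.0552 m; Δh_c ≈ 25.7 m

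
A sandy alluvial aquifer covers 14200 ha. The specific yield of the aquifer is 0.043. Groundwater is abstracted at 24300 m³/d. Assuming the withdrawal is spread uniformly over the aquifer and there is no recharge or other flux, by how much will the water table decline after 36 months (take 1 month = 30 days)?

A = 14200 ha = 1.42 × 10^8 m²
t = 36 months = 1080 d
ΔV = Q × t = 24300 m³/d × 1080 d = 2.624 × 10^7 m³
Δh = ΔV / (Sy × A) = 2.624 × 10^7 / (0.043 × 1.42 × 10^8) = 4.298 m

Δh ≈ 4.3 m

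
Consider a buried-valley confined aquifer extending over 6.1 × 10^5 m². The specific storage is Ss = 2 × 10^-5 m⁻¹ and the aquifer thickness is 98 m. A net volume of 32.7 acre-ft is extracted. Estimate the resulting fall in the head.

Δh ≈ 33.7 m

S = Ss × b = 2 × 10^-5 m⁻¹ × 98 m = 1.96 × 10^-3
ΔV = 32.7 acre-ft = 40330 m³
Δh = ΔV / (S × A) = 40330 m³ / (0.00196 × 6.1 × 10^5 m²) = 33.74 m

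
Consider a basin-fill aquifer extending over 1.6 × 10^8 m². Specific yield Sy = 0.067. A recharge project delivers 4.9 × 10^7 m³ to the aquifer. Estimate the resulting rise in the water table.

Δh = ΔV / (Sy × A) = 4.9 × 10^7 m³ / (0.067 × 1.6 × 10^8 m²) = 4.571 m

Δh ≈ 4.57 m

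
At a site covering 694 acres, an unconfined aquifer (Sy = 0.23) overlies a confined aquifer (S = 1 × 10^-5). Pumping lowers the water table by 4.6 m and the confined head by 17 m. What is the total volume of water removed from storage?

ΔV ≈ 2.97 × 10^6 m³

A = 694 acres = 2.809 × 10^6 m²
Unconfined: ΔV_u = Sy × A × Δh_u = 0.23 × 2.809 × 10^6 × 4.6 = 2.971 × 10^6 m³
Confined: ΔV_c = S × A × Δh_c = 1 × 10^-5 × 2.809 × 10^6 × 17 = 477.4 m³
Total ΔV = 2.971 × 10^6 + 477.4 = 2.972 × 10^6 m³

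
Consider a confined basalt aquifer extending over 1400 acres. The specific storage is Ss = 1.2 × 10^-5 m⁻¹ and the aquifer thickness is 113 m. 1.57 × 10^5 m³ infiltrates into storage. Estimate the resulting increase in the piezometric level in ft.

S = Ss × b = 1.2 × 10^-5 m⁻¹ × 113 m = 1.356 × 10^-3
A = 1400 acres = 5.666 × 10^6 m²
Δh = ΔV / (S × A) = 1.57 × 10^5 m³ / (0.001356 × 5.666 × 10^6 m²) = 20.44 m
Δh = 20.44 m = 67.05 ft

Δh ≈ 67 ft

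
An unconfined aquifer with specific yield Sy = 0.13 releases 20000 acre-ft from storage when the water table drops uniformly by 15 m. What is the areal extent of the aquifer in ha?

A ≈ 1270 ha

ΔV = 20000 acre-ft = 2.467 × 10^7 m³
A = ΔV / (Sy × Δh) = 2.467 × 10^7 / (0.13 × 15) = 1.265 × 10^7 m²
A = 1.265 × 10^7 m² = 1265 ha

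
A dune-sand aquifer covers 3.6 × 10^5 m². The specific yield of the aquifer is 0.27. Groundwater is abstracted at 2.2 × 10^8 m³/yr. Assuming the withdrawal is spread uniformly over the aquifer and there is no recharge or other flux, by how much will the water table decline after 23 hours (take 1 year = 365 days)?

Q = 2.2 × 10^8 m³/yr = 6.027 × 10^5 m³/d
t = 23 hours = 0.9583 d
ΔV = Q × t = 6.027 × 10^5 m³/d × 0.9583 d = 5.776 × 10^5 m³
Δh = ΔV / (Sy × A) = 5.776 × 10^5 / (0.27 × 3.6 × 10^5) = 5.943 m

Δh ≈ 5.94 m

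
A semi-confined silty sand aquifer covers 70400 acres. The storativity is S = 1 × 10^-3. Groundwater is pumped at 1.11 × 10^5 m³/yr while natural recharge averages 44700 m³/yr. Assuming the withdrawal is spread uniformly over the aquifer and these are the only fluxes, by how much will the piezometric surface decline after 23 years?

Δh ≈ 5.35 m

A = 70400 acres = 2.849 × 10^8 m²
Net abstraction = 1.11 × 10^5 − 44700 = 66300 m³/yr
Q_net = 66300 m³/yr = 181.6 m³/d
t = 23 years = 8395 d
ΔV = Q × t = 181.6 m³/d × 8395 d = 1.525 × 10^6 m³
Δh = ΔV / (S × A) = 1.525 × 10^6 / (0.001 × 2.849 × 10^8) = 5.352 m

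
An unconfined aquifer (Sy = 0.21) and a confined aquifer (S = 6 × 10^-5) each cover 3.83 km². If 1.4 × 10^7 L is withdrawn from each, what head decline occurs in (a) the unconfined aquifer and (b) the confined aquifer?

Δh_u ≈ 0.0174 m; Δh_c ≈ 60.9 m

A = 3.83 km² = 3.83 × 10^6 m²
ΔV = 1.4 × 10^7 L = 14000 m³
Unconfined: Δh_u = ΔV/(Sy·A) = 14000/(0.21 × 3.83 × 10^6) = 0.01741 m
Confined: Δh_c = ΔV/(S·A) = 14000/(6 × 10^-5 × 3.83 × 10^6) = 60.92 m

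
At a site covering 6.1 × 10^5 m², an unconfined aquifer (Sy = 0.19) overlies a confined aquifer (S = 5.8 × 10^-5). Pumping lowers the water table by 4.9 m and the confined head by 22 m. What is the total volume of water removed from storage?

ΔV ≈ 5.69 × 10^5 m³

Unconfined: ΔV_u = Sy × A × Δh_u = 0.19 × 6.1 × 10^5 × 4.9 = 5.679 × 10^5 m³
Confined: ΔV_c = S × A × Δh_c = 5.8 × 10^-5 × 6.1 × 10^5 × 22 = 778.4 m³
Total ΔV = 5.679 × 10^5 + 778.4 = 5.687 × 10^5 m³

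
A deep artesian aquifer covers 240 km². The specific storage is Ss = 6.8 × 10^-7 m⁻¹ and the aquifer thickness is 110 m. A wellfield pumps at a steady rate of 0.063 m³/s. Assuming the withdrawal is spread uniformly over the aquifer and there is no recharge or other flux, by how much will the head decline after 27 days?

S = Ss × b = 6.8 × 10^-7 m⁻¹ × 110 m = 7.48 × 10^-5
A = 240 km² = 2.4 × 10^8 m²
Q = 0.063 m³/s = 5443 m³/d
ΔV = Q × t = 5443 m³/d × 27 d = 1.47 × 10^5 m³
Δh = ΔV / (S × A) = 1.47 × 10^5 / (7.48 × 10^-5 × 2.4 × 10^8) = 8.187 m

Δh ≈ 8.19 m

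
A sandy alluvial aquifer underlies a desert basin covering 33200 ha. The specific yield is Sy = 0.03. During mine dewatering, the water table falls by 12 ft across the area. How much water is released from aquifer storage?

ΔV ≈ 3.64 × 10^7 m³

A = 33200 ha = 3.32 × 10^8 m²
Δh = 12 ft = 3.658 m
ΔV = Sy × A × Δh = 0.03 × 3.32 × 10^8 m² × 3.658 m = 3.643 × 10^7 m³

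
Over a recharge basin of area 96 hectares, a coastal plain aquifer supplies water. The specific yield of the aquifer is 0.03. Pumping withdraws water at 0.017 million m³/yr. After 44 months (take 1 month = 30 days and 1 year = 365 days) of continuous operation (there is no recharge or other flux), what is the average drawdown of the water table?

A = 96 hectares = 9.6 × 10^5 m²
Q = 0.017 million m³/yr = 46.58 m³/d
t = 44 months = 1320 d
ΔV = Q × t = 46.58 m³/d × 1320 d = 61480 m³
Δh = ΔV / (Sy × A) = 61480 / (0.03 × 9.6 × 10^5) = 2.135 m

Δh ≈ 2.13 m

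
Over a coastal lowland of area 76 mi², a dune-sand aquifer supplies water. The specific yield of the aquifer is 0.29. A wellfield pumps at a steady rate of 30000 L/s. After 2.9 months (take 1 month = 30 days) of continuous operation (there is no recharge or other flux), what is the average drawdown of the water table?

Δh ≈ 3.95 m

A = 76 mi² = 1.968 × 10^8 m²
Q = 30000 L/s = 2.592 × 10^6 m³/d
t = 2.9 months = 87 d
ΔV = Q × t = 2.592 × 10^6 m³/d × 87 d = 2.255 × 10^8 m³
Δh = ΔV / (Sy × A) = 2.255 × 10^8 / (0.29 × 1.968 × 10^8) = 3.95 m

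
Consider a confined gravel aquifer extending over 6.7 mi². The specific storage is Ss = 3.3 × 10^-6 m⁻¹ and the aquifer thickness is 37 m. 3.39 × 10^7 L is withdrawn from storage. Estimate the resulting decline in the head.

S = Ss × b = 3.3 × 10^-6 m⁻¹ × 37 m = 1.221 × 10^-4
A = 6.7 mi² = 1.735 × 10^7 m²
ΔV = 3.39 × 10^7 L = 33900 m³
Δh = ΔV / (S × A) = 33900 m³ / (1.221 × 10^-4 × 1.735 × 10^7 m²) = 16 m

Δh ≈ 16 m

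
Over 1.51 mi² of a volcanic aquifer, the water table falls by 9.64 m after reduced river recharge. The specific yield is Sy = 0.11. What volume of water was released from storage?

A = 1.51 mi² = 3.911 × 10^6 m²
ΔV = Sy × A × Δh = 0.11 × 3.911 × 10^6 m² × 9.64 m = 4.147 × 10^6 m³

ΔV ≈ 4.15 × 10^6 m³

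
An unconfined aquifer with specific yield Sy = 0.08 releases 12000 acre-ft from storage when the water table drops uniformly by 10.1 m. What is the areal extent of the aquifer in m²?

A ≈ 1.83 × 10^7 m²

ΔV = 12000 acre-ft = 1.48 × 10^7 m³
A = ΔV / (Sy × Δh) = 1.48 × 10^7 / (0.08 × 10.1) = 1.832 × 10^7 m²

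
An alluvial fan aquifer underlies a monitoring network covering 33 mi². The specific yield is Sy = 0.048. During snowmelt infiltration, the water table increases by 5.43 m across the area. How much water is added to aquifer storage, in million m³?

ΔV ≈ 22.3 million m³

A = 33 mi² = 8.547 × 10^7 m²
ΔV = Sy × A × Δh = 0.048 × 8.547 × 10^7 m² × 5.43 m = 2.228 × 10^7 m³
ΔV = 2.228 × 10^7 m³ = 22.28 million m³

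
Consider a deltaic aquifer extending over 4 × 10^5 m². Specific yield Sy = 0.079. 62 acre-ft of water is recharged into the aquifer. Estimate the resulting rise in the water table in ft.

ΔV = 62 acre-ft = 76480 m³
Δh = ΔV / (Sy × A) = 76480 m³ / (0.079 × 4 × 10^5 m²) = 2.42 m
Δh = 2.42 m = 7.94 ft

Δh ≈ 7.94 ft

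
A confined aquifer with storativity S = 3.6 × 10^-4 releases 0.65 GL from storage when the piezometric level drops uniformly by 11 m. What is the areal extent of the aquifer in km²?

ΔV = 0.65 GL = 6.5 × 10^5 m³
A = ΔV / (S × Δh) = 6.5 × 10^5 / (3.6 × 10^-4 × 11) = 1.641 × 10^8 m²
A = 1.641 × 10^8 m² = 164.1 km²

A ≈ 164 km²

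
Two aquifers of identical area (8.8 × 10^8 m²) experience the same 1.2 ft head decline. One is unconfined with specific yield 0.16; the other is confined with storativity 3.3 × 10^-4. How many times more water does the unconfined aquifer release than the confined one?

ΔV_u / ΔV_c ≈ 485

Δh = 1.2 ft = 0.3658 m
Unconfined: ΔV_u = Sy × A × Δh = 0.16 × 8.8 × 10^8 × 0.3658 = 5.15 × 10^7 m³
Confined: ΔV_c = S × A × Δh = 3.3 × 10^-4 × 8.8 × 10^8 × 0.3658 = 1.062 × 10^5 m³
Ratio = ΔV_u / ΔV_c = Sy / S = 0.16 / 3.3 × 10^-4 = 484.8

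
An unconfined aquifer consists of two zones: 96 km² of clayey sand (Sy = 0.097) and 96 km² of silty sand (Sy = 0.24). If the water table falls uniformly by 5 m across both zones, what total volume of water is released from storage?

A₁ = 96 km² = 9.6 × 10^7 m²; A₂ = 96 km² = 9.6 × 10^7 m²
ΔV₁ = 0.097 × 9.6 × 10^7 × 5 = 4.656 × 10^7 m³
ΔV₂ = 0.24 × 9.6 × 10^7 × 5 = 1.152 × 10^8 m³
ΔV = ΔV₁ + ΔV₂ = 1.618 × 10^8 m³

ΔV ≈ 1.62 × 10^8 m³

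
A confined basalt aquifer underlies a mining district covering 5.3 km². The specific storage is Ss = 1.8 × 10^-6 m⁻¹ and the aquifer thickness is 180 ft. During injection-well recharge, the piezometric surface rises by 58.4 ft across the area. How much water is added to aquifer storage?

b = 180 ft = 54.86 m
S = Ss × b = 1.8 × 10^-6 m⁻¹ × 54.86 m = 9.876 × 10^-5
A = 5.3 km² = 5.3 × 10^6 m²
Δh = 58.4 ft = 17.8 m
ΔV = S × A × Δh = 9.876 × 10^-5 × 5.3 × 10^6 m² × 17.8 m = 9317 m³

ΔV ≈ 9320 m³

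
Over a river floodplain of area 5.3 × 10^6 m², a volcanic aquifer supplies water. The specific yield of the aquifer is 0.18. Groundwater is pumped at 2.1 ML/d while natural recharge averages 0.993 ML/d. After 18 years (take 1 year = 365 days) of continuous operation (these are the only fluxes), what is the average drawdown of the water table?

Net abstraction = 2.1 − 0.993 = 1.107 ML/d
Q_net = 1.107 ML/d = 1107 m³/d
t = 18 years = 6570 d
ΔV = Q × t = 1107 m³/d × 6570 d = 7.273 × 10^6 m³
Δh = ΔV / (Sy × A) = 7.273 × 10^6 / (0.18 × 5.3 × 10^6) = 7.624 m

Δh ≈ 7.62 m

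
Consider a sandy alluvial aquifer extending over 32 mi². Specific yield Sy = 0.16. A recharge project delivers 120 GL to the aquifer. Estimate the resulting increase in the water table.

A = 32 mi² = 8.288 × 10^7 m²
ΔV = 120 GL = 1.2 × 10^8 m³
Δh = ΔV / (Sy × A) = 1.2 × 10^8 m³ / (0.16 × 8.288 × 10^7 m²) = 9.049 m

Δh ≈ 9.05 m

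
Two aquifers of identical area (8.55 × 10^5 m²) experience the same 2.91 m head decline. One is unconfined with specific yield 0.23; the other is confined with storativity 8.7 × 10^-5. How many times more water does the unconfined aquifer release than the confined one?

ΔV_u / ΔV_c ≈ 2640

Unconfined: ΔV_u = Sy × A × Δh = 0.23 × 8.55 × 10^5 × 2.91 = 5.723 × 10^5 m³
Confined: ΔV_c = S × A × Δh = 8.7 × 10^-5 × 8.55 × 10^5 × 2.91 = 216.5 m³
Ratio = ΔV_u / ΔV_c = Sy / S = 0.23 / 8.7 × 10^-5 = 2644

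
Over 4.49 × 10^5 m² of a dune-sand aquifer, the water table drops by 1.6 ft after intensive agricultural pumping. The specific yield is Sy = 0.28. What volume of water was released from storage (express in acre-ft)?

ΔV ≈ 49.7 acre-ft

Δh = 1.6 ft = 0.4877 m
ΔV = Sy × A × Δh = 0.28 × 4.49 × 10^5 m² × 0.4877 m = 61310 m³
ΔV = 61310 m³ = 49.71 acre-ft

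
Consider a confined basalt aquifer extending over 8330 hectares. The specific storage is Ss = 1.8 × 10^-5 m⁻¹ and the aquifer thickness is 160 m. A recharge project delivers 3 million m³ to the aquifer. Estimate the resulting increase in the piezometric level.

Δh ≈ 12.5 m

S = Ss × b = 1.8 × 10^-5 m⁻¹ × 160 m = 2.88 × 10^-3
A = 8330 hectares = 8.33 × 10^7 m²
ΔV = 3 million m³ = 3 × 10^6 m³
Δh = ΔV / (S × A) = 3 × 10^6 m³ / (0.00288 × 8.33 × 10^7 m²) = 12.51 m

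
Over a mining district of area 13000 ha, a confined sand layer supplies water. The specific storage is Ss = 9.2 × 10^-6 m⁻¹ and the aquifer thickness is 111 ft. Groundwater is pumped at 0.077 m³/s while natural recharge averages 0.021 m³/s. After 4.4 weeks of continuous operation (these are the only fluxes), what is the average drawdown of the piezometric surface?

Δh ≈ 3.68 m

b = 111 ft = 33.83 m
S = Ss × b = 9.2 × 10^-6 m⁻¹ × 33.83 m = 3.113 × 10^-4
A = 13000 ha = 1.3 × 10^8 m²
Net abstraction = 0.077 − 0.021 = 0.056 m³/s
Q_net = 0.056 m³/s = 4838 m³/d
t = 4.4 weeks = 30.8 d
ΔV = Q × t = 4838 m³/d × 30.8 d = 1.49 × 10^5 m³
Δh = ΔV / (S × A) = 1.49 × 10^5 / (3.113 × 10^-4 × 1.3 × 10^8) = 3.683 m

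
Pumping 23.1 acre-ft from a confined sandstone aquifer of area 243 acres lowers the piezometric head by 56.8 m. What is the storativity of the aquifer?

S ≈ 5.1 × 10^-4

A = 243 acres = 9.834 × 10^5 m²
ΔV = 23.1 acre-ft = 28490 m³
S = ΔV / (A × Δh) = 28490 m³ / (9.834 × 10^5 m² × 56.8 m) = 5.101 × 10^-4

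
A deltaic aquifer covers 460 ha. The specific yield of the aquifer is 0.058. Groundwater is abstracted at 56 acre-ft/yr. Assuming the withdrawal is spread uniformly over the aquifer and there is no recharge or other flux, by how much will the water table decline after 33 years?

A = 460 ha = 4.6 × 10^6 m²
Q = 56 acre-ft/yr = 189.2 m³/d
t = 33 years = 12040 d
ΔV = Q × t = 189.2 m³/d × 12040 d = 2.279 × 10^6 m³
Δh = ΔV / (Sy × A) = 2.279 × 10^6 / (0.058 × 4.6 × 10^6) = 8.544 m

Δh ≈ 8.54 m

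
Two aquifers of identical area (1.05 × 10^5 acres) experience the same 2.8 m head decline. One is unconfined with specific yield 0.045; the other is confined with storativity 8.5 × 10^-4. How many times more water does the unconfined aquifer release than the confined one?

A = 1.05 × 10^5 acres = 4.249 × 10^8 m²
Unconfined: ΔV_u = Sy × A × Δh = 0.045 × 4.249 × 10^8 × 2.8 = 5.354 × 10^7 m³
Confined: ΔV_c = S × A × Δh = 8.5 × 10^-4 × 4.249 × 10^8 × 2.8 = 1.011 × 10^6 m³
Ratio = ΔV_u / ΔV_c = Sy / S = 0.045 / 8.5 × 10^-4 = 52.94

ΔV_u / ΔV_c ≈ 52.9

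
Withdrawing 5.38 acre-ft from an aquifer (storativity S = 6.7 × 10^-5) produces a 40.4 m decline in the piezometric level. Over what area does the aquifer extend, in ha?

ΔV = 5.38 acre-ft = 6636 m³
A = ΔV / (S × Δh) = 6636 / (6.7 × 10^-5 × 40.4) = 2.452 × 10^6 m²
A = 2.452 × 10^6 m² = 245.2 ha

A ≈ 245 ha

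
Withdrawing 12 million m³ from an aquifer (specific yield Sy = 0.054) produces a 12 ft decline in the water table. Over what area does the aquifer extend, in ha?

A ≈ 6080 ha

Δh = 12 ft = 3.658 m
ΔV = 12 million m³ = 1.2 × 10^7 m³
A = ΔV / (Sy × Δh) = 1.2 × 10^7 / (0.054 × 3.658) = 6.076 × 10^7 m²
A = 6.076 × 10^7 m² = 6076 ha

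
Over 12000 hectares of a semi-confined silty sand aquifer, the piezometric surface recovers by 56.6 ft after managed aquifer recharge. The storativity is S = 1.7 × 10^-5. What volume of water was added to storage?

ΔV ≈ 35200 m³

A = 12000 hectares = 1.2 × 10^8 m²
Δh = 56.6 ft = 17.25 m
ΔV = S × A × Δh = 1.7 × 10^-5 × 1.2 × 10^8 m² × 17.25 m = 35190 m³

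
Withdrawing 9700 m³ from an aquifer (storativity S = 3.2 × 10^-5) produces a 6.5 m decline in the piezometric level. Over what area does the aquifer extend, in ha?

A = ΔV / (S × Δh) = 9700 / (3.2 × 10^-5 × 6.5) = 4.663 × 10^7 m²
A = 4.663 × 10^7 m² = 4663 ha

A ≈ 4660 ha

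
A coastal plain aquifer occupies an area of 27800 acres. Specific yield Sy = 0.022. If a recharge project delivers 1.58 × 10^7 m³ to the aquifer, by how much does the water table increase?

A = 27800 acres = 1.125 × 10^8 m²
Δh = ΔV / (Sy × A) = 1.58 × 10^7 m³ / (0.022 × 1.125 × 10^8 m²) = 6.384 m

Δh ≈ 6.38 m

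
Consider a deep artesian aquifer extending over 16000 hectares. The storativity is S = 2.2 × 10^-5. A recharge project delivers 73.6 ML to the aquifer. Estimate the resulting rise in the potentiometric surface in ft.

Δh ≈ 68.6 ft

A = 16000 hectares = 1.6 × 10^8 m²
ΔV = 73.6 ML = 73600 m³
Δh = ΔV / (S × A) = 73600 m³ / (2.2 × 10^-5 × 1.6 × 10^8 m²) = 20.91 m
Δh = 20.91 m = 68.6 ft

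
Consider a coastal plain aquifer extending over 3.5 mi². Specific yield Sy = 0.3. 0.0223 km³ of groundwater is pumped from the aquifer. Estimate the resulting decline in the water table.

A = 3.5 mi² = 9.065 × 10^6 m²
ΔV = 0.0223 km³ = 2.23 × 10^7 m³
Δh = ΔV / (Sy × A) = 2.23 × 10^7 m³ / (0.3 × 9.065 × 10^6 m²) = 8.2 m

Δh ≈ 8.2 m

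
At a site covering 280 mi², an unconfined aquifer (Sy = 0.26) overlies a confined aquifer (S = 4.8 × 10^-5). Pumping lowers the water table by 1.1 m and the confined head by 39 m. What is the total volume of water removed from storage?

ΔV ≈ 2.09 × 10^8 m³

A = 280 mi² = 7.252 × 10^8 m²
Unconfined: ΔV_u = Sy × A × Δh_u = 0.26 × 7.252 × 10^8 × 1.1 = 2.074 × 10^8 m³
Confined: ΔV_c = S × A × Δh_c = 4.8 × 10^-5 × 7.252 × 10^8 × 39 = 1.358 × 10^6 m³
Total ΔV = 2.074 × 10^8 + 1.358 × 10^6 = 2.088 × 10^8 m³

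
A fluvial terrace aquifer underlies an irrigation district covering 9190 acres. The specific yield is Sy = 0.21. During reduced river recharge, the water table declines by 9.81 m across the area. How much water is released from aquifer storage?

ΔV ≈ 7.66 × 10^7 m³

A = 9190 acres = 3.719 × 10^7 m²
ΔV = Sy × A × Δh = 0.21 × 3.719 × 10^7 m² × 9.81 m = 7.662 × 10^7 m³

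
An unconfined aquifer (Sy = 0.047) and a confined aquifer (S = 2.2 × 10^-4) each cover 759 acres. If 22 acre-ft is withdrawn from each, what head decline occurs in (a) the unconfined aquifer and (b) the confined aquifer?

A = 759 acres = 3.072 × 10^6 m²
ΔV = 22 acre-ft = 27140 m³
Unconfined: Δh_u = ΔV/(Sy·A) = 27140/(0.047 × 3.072 × 10^6) = 0.188 m
Confined: Δh_c = ΔV/(S·A) = 27140/(2.2 × 10^-4 × 3.072 × 10^6) = 40.16 m

Δh_u ≈ 0.188 m; Δh_c ≈ 40.2 m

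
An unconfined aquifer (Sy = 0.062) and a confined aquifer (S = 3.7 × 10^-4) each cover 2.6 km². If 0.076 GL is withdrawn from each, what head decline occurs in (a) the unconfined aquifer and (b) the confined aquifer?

Δh_u ≈ 0.471 m; Δh_c ≈ 79 m

A = 2.6 km² = 2.6 × 10^6 m²
ΔV = 0.076 GL = 76000 m³
Unconfined: Δh_u = ΔV/(Sy·A) = 76000/(0.062 × 2.6 × 10^6) = 0.4715 m
Confined: Δh_c = ΔV/(S·A) = 76000/(3.7 × 10^-4 × 2.6 × 10^6) = 79 m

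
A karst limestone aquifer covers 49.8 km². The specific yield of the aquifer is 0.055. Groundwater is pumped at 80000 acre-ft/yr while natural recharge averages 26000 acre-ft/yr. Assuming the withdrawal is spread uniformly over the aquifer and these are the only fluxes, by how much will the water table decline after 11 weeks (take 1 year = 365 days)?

Δh ≈ 5.13 m

A = 49.8 km² = 4.98 × 10^7 m²
Net abstraction = 80000 − 26000 = 54000 acre-ft/yr
Q_net = 54000 acre-ft/yr = 1.825 × 10^5 m³/d
t = 11 weeks = 77 d
ΔV = Q × t = 1.825 × 10^5 m³/d × 77 d = 1.405 × 10^7 m³
Δh = ΔV / (Sy × A) = 1.405 × 10^7 / (0.055 × 4.98 × 10^7) = 5.13 m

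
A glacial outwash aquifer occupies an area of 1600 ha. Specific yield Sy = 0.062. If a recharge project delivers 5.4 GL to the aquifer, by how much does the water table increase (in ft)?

A = 1600 ha = 1.6 × 10^7 m²
ΔV = 5.4 GL = 5.4 × 10^6 m³
Δh = ΔV / (Sy × A) = 5.4 × 10^6 m³ / (0.062 × 1.6 × 10^7 m²) = 5.444 m
Δh = 5.444 m = 17.86 ft

Δh ≈ 17.9 ft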